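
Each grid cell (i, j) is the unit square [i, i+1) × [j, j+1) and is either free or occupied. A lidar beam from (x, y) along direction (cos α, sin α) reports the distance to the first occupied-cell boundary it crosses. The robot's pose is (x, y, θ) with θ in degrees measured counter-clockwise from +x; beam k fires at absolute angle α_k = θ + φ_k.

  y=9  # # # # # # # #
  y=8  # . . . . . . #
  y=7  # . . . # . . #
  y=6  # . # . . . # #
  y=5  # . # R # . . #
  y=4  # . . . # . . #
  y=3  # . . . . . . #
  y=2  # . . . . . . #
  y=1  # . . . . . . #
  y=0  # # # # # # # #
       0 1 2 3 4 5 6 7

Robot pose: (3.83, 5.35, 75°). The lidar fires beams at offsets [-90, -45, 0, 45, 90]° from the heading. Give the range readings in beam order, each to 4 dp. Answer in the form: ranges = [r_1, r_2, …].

ranges = [0.1760, 0.1963, 0.6568, 1.6600, 0.8593]

beam 1: φ=-90°, α=345°
  cosα=0.9659 sinα=-0.2588 | (3,5) | tMaxX 0.1760 tMaxY 1.3523 | tΔX 1.0353 tΔY 3.8637
    t=0.1760 [x] (4,5) — stop
  → r_1 = 0.1760
beam 2: φ=-45°, α=30°
  cosα=0.8660 sinα=0.5000 | (3,5) | tMaxX 0.1963 tMaxY 1.3000 | tΔX 1.1547 tΔY 2.0000
    t=0.1963 [x] (4,5) — stop
  → r_2 = 0.1963
beam 3: φ=0°, α=75°
  cosα=0.2588 sinα=0.9659 | (3,5) | tMaxX 0.6568 tMaxY 0.6729 | tΔX 3.8637 tΔY 1.0353
    t=0.6568 [x] (4,5) — stop
  → r_3 = 0.6568
beam 4: φ=45°, α=120°
  cosα=-0.5000 sinα=0.8660 | (3,5) | tMaxX 1.6600 tMaxY 0.7506 | tΔX 2.0000 tΔY 1.1547
    t=0.7506 [y] (3,6)
    t=1.6600 [x] (2,6) — stop
  → r_4 = 1.6600
beam 5: φ=90°, α=165°
  cosα=-0.9659 sinα=0.2588 | (3,5) | tMaxX 0.8593 tMaxY 2.5114 | tΔX 1.0353 tΔY 3.8637
    t=0.8593 [x] (2,5) — stop
  → r_5 = 0.8593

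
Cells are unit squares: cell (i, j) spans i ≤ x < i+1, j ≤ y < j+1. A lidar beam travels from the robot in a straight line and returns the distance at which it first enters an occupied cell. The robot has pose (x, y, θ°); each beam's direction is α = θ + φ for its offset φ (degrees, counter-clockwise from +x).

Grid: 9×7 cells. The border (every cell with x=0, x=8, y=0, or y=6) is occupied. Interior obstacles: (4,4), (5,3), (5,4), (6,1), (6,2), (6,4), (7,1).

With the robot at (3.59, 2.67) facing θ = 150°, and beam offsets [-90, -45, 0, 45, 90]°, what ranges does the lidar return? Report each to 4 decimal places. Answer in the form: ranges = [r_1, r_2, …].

ranges = [1.5358, 3.4475, 2.9907, 2.6814, 1.9283]

beam 1: φ=-90°, α=60°
  dir = (cos 60°, sin 60°) = (0.5000, 0.8660); from cell (3,2)
  next x-line at t=0.8200, next y-line at t=0.3811; Δt_x=2.0000, Δt_y=1.1547
    y: enter (3,3) at t=0.3811
    x: enter (4,3) at t=0.8200
    y: enter (4,4) at t=1.5358 ← occupied
  → r_1 = 1.5358
beam 2: φ=-45°, α=105°
  dir = (cos 105°, sin 105°) = (-0.2588, 0.9659); from cell (3,2)
  next x-line at t=2.2796, next y-line at t=0.3416; Δt_x=3.8637, Δt_y=1.0353
    y: enter (3,3) at t=0.3416
    y: enter (3,4) at t=1.3769
    x: enter (2,4) at t=2.2796
    y: enter (2,5) at t=2.4122
    y: enter (2,6) at t=3.4475 ← occupied
  → r_2 = 3.4475
beam 3: φ=0°, α=150°
  dir = (cos 150°, sin 150°) = (-0.8660, 0.5000); from cell (3,2)
  next x-line at t=0.6813, next y-line at t=0.6600; Δt_x=1.1547, Δt_y=2.0000
    y: enter (3,3) at t=0.6600
    x: enter (2,3) at t=0.6813
    x: enter (1,3) at t=1.8360
    y: enter (1,4) at t=2.6600
    x: enter (0,4) at t=2.9907 ← occupied
  → r_3 = 2.9907
beam 4: φ=45°, α=195°
  dir = (cos 195°, sin 195°) = (-0.9659, -0.2588); from cell (3,2)
  next x-line at t=0.6108, next y-line at t=2.5887; Δt_x=1.0353, Δt_y=3.8637
    x: enter (2,2) at t=0.6108
    x: enter (1,2) at t=1.6461
    y: enter (1,1) at t=2.5887
    x: enter (0,1) at t=2.6814 ← occupied
  → r_4 = 2.6814
beam 5: φ=90°, α=240°
  dir = (cos 240°, sin 240°) = (-0.5000, -0.8660); from cell (3,2)
  next x-line at t=1.1800, next y-line at t=0.7736; Δt_x=2.0000, Δt_y=1.1547
    y: enter (3,1) at t=0.7736
    x: enter (2,1) at t=1.1800
    y: enter (2,0) at t=1.9283 ← occupied
  → r_5 = 1.9283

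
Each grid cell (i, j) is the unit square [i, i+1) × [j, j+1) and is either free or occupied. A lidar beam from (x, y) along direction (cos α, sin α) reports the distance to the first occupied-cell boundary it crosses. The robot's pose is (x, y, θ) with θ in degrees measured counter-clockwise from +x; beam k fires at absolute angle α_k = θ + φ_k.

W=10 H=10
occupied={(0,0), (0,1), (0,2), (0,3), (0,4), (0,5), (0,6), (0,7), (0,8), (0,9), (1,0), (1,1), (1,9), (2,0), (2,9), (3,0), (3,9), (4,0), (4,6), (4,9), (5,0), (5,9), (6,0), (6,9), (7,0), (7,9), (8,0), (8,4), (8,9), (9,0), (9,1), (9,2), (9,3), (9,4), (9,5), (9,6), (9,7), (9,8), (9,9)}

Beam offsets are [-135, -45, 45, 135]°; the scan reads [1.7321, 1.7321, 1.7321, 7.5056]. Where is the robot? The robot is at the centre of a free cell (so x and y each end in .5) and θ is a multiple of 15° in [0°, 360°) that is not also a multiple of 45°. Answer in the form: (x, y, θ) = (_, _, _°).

(x, y, θ) = (7.5, 2.5, 15°)

The pose lattice has 61·16 = 976 candidates. Test each by forward raycasting.
  (2.5, 5.5, 255°): beam 1 = 3.0000 ≠ 1.7321 ✗
  (8.5, 3.5, 255°): beam 1 = 0.5774 ≠ 1.7321 ✗
  (3.5, 7.5, 60°): beam 1 = 6.7293 ≠ 1.7321 ✗
  (3.5, 4.5, 120°): beam 1 = 5.6940 ≠ 1.7321 ✗
  …
  (7.5, 2.5, 15°): r_1=1.7321, r_2=1.7321, r_3=1.7321, r_4=7.5056 — all match ✓
No second candidate reproduces the full scan.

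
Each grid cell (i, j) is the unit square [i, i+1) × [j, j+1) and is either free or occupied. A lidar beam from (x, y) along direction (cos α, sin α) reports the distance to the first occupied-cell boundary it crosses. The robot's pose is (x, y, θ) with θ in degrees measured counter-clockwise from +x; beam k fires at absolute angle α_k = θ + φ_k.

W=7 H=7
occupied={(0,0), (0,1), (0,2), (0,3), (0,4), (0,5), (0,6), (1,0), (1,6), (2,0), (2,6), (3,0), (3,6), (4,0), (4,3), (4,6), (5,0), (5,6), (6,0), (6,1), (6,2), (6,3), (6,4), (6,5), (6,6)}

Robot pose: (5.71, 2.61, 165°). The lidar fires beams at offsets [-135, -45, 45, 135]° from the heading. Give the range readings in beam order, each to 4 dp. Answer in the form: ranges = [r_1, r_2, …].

ranges = [0.3349, 1.4200, 3.2200, 0.5800]

beam 1: φ=-135°, α=30°
  d=(0.8660,0.5000)  start (5,2)  tX=0.3349 tY=0.7800  stride 1/|dx|=1.1547 1/|dy|=2.0000
    cross x-line → (6,2), t=0.3349 (wall)
  → r_1 = 0.3349
beam 2: φ=-45°, α=120°
  d=(-0.5000,0.8660)  start (5,2)  tX=1.4200 tY=0.4503  stride 1/|dx|=2.0000 1/|dy|=1.1547
    cross y-line → (5,3), t=0.4503
    cross x-line → (4,3), t=1.4200 (wall)
  → r_2 = 1.4200
beam 3: φ=45°, α=210°
  d=(-0.8660,-0.5000)  start (5,2)  tX=0.8198 tY=1.2200  stride 1/|dx|=1.1547 1/|dy|=2.0000
    cross x-line → (4,2), t=0.8198
    cross y-line → (4,1), t=1.2200
    cross x-line → (3,1), t=1.9745
    cross x-line → (2,1), t=3.1292
    cross y-line → (2,0), t=3.2200 (wall)
  → r_3 = 3.2200
beam 4: φ=135°, α=300°
  d=(0.5000,-0.8660)  start (5,2)  tX=0.5800 tY=0.7044  stride 1/|dx|=2.0000 1/|dy|=1.1547
    cross x-line → (6,2), t=0.5800 (wall)
  → r_4 = 0.5800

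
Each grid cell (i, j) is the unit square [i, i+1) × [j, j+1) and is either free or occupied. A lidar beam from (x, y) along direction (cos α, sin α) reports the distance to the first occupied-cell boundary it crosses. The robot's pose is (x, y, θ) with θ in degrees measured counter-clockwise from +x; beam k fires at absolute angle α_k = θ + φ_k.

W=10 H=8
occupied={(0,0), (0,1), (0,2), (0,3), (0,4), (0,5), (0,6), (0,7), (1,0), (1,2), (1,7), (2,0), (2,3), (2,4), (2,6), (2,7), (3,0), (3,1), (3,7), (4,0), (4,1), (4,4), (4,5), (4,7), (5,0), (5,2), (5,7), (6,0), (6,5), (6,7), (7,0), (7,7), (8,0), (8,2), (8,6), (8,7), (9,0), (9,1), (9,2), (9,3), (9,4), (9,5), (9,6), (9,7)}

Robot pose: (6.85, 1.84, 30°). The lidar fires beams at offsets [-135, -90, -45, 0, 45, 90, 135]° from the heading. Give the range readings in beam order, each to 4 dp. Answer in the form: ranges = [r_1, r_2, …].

ranges = [0.8696, 0.9699, 2.2258, 1.3279, 4.4433, 3.7000, 0.8800]

beam 1: φ=-135°, α=255°
  direction (-0.2588, -0.9659); cell (6,1); t to first gridline: x 3.2841, y 0.8696 (then +3.8637 / +1.0353)
    (6,0) via y @ 0.8696  # hit
  → r_1 = 0.8696
beam 2: φ=-90°, α=300°
  direction (0.5000, -0.8660); cell (6,1); t to first gridline: x 0.3000, y 0.9699 (then +2.0000 / +1.1547)
    (7,1) via x @ 0.3000
    (7,0) via y @ 0.9699  # hit
  → r_2 = 0.9699
beam 3: φ=-45°, α=345°
  direction (0.9659, -0.2588); cell (6,1); t to first gridline: x 0.1553, y 3.2455 (then +1.0353 / +3.8637)
    (7,1) via x @ 0.1553
    (8,1) via x @ 1.1906
    (9,1) via x @ 2.2258  # hit
  → r_3 = 2.2258
beam 4: φ=0°, α=30°
  direction (0.8660, 0.5000); cell (6,1); t to first gridline: x 0.1732, y 0.3200 (then +1.1547 / +2.0000)
    (7,1) via x @ 0.1732
    (7,2) via y @ 0.3200
    (8,2) via x @ 1.3279  # hit
  → r_4 = 1.3279
beam 5: φ=45°, α=75°
  direction (0.2588, 0.9659); cell (6,1); t to first gridline: x 0.5796, y 0.1656 (then +3.8637 / +1.0353)
    (6,2) via y @ 0.1656
    (7,2) via x @ 0.5796
    (7,3) via y @ 1.2009
    (7,4) via y @ 2.2362
    (7,5) via y @ 3.2715
    (7,6) via y @ 4.3067
    (8,6) via x @ 4.4433  # hit
  → r_5 = 4.4433
beam 6: φ=90°, α=120°
  direction (-0.5000, 0.8660); cell (6,1); t to first gridline: x 1.7000, y 0.1848 (then +2.0000 / +1.1547)
    (6,2) via y @ 0.1848
    (6,3) via y @ 1.3395
    (5,3) via x @ 1.7000
    (5,4) via y @ 2.4942
    (5,5) via y @ 3.6489
    (4,5) via x @ 3.7000  # hit
  → r_6 = 3.7000
beam 7: φ=135°, α=165°
  direction (-0.9659, 0.2588); cell (6,1); t to first gridline: x 0.8800, y 0.6182 (then +1.0353 / +3.8637)
    (6,2) via y @ 0.6182
    (5,2) via x @ 0.8800  # hit
  → r_7 = 0.8800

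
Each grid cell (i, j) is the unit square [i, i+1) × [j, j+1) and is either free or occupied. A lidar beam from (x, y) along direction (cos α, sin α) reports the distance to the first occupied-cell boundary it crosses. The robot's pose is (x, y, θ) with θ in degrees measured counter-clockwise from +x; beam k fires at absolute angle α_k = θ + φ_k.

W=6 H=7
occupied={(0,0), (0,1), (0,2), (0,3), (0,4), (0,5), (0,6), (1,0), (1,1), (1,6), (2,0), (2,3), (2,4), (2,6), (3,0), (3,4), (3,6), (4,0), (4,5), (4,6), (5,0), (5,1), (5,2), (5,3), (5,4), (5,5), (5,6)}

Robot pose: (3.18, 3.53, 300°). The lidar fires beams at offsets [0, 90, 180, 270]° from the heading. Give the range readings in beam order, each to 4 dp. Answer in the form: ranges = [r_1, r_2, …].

beam 1: φ=0°, α=300°
  cosα=0.5000 sinα=-0.8660 | (3,3) | tMaxX 1.6400 tMaxY 0.6120 | tΔX 2.0000 tΔY 1.1547
    t=0.6120 [y] (3,2)
    t=1.6400 [x] (4,2)
    t=1.7667 [y] (4,1)
    t=2.9214 [y] (4,0) — stop
  → r_1 = 2.9214
beam 2: φ=90°, α=30°
  cosα=0.8660 sinα=0.5000 | (3,3) | tMaxX 0.9469 tMaxY 0.9400 | tΔX 1.1547 tΔY 2.0000
    t=0.9400 [y] (3,4) — stop
  → r_2 = 0.9400
beam 3: φ=180°, α=120°
  cosα=-0.5000 sinα=0.8660 | (3,3) | tMaxX 0.3600 tMaxY 0.5427 | tΔX 2.0000 tΔY 1.1547
    t=0.3600 [x] (2,3) — stop
  → r_3 = 0.3600
beam 4: φ=270°, α=210°
  cosα=-0.8660 sinα=-0.5000 | (3,3) | tMaxX 0.2078 tMaxY 1.0600 | tΔX 1.1547 tΔY 2.0000
    t=0.2078 [x] (2,3) — stop
  → r_4 = 0.2078

ranges = [2.9214, 0.9400, 0.3600, 0.2078]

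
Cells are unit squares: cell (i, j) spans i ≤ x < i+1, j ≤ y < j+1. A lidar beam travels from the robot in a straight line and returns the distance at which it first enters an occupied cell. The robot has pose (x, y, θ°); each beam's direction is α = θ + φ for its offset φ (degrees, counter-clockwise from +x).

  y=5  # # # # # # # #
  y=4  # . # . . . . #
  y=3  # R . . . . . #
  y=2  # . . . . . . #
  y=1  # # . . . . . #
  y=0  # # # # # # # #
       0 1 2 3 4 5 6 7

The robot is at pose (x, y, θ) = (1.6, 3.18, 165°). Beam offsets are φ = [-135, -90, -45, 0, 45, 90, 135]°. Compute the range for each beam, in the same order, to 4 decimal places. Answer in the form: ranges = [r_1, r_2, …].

beam 1: φ=-135°, α=30°
  d=(0.8660,0.5000)  start (1,3)  tX=0.4619 tY=1.6400  stride 1/|dx|=1.1547 1/|dy|=2.0000
    cross x-line → (2,3), t=0.4619
    cross x-line → (3,3), t=1.6166
    cross y-line → (3,4), t=1.6400
    cross x-line → (4,4), t=2.7713
    cross y-line → (4,5), t=3.6400 (wall)
  → r_1 = 3.6400
beam 2: φ=-90°, α=75°
  d=(0.2588,0.9659)  start (1,3)  tX=1.5455 tY=0.8489  stride 1/|dx|=3.8637 1/|dy|=1.0353
    cross y-line → (1,4), t=0.8489
    cross x-line → (2,4), t=1.5455 (wall)
  → r_2 = 1.5455
beam 3: φ=-45°, α=120°
  d=(-0.5000,0.8660)  start (1,3)  tX=1.2000 tY=0.9469  stride 1/|dx|=2.0000 1/|dy|=1.1547
    cross y-line → (1,4), t=0.9469
    cross x-line → (0,4), t=1.2000 (wall)
  → r_3 = 1.2000
beam 4: φ=0°, α=165°
  d=(-0.9659,0.2588)  start (1,3)  tX=0.6212 tY=3.1682  stride 1/|dx|=1.0353 1/|dy|=3.8637
    cross x-line → (0,3), t=0.6212 (wall)
  → r_4 = 0.6212
beam 5: φ=45°, α=210°
  d=(-0.8660,-0.5000)  start (1,3)  tX=0.6928 tY=0.3600  stride 1/|dx|=1.1547 1/|dy|=2.0000
    cross y-line → (1,2), t=0.3600
    cross x-line → (0,2), t=0.6928 (wall)
  → r_5 = 0.6928
beam 6: φ=90°, α=255°
  d=(-0.2588,-0.9659)  start (1,3)  tX=2.3182 tY=0.1863  stride 1/|dx|=3.8637 1/|dy|=1.0353
    cross y-line → (1,2), t=0.1863
    cross y-line → (1,1), t=1.2216 (wall)
  → r_6 = 1.2216
beam 7: φ=135°, α=300°
  d=(0.5000,-0.8660)  start (1,3)  tX=0.8000 tY=0.2078  stride 1/|dx|=2.0000 1/|dy|=1.1547
    cross y-line → (1,2), t=0.2078
    cross x-line → (2,2), t=0.8000
    cross y-line → (2,1), t=1.3625
    cross y-line → (2,0), t=2.5172 (wall)
  → r_7 = 2.5172

ranges = [3.6400, 1.5455, 1.2000, 0.6212, 0.6928, 1.2216, 2.5172]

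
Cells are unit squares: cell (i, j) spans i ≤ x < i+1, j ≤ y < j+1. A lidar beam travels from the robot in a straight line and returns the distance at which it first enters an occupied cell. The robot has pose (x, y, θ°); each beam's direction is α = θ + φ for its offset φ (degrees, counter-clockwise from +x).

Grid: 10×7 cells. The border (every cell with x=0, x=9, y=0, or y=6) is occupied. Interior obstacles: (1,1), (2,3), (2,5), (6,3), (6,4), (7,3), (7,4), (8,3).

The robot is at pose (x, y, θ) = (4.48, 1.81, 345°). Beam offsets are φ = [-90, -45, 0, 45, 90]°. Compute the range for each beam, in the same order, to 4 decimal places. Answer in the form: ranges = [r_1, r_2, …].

beam 1: φ=-90°, α=255°
  direction (-0.2588, -0.9659); cell (4,1); t to first gridline: x 1.8546, y 0.8386 (then +3.8637 / +1.0353)
    (4,0) via y @ 0.8386  # hit
  → r_1 = 0.8386
beam 2: φ=-45°, α=300°
  direction (0.5000, -0.8660); cell (4,1); t to first gridline: x 1.0400, y 0.9353 (then +2.0000 / +1.1547)
    (4,0) via y @ 0.9353  # hit
  → r_2 = 0.9353
beam 3: φ=0°, α=345°
  direction (0.9659, -0.2588); cell (4,1); t to first gridline: x 0.5383, y 3.1296 (then +1.0353 / +3.8637)
    (5,1) via x @ 0.5383
    (6,1) via x @ 1.5736
    (7,1) via x @ 2.6089
    (7,0) via y @ 3.1296  # hit
  → r_3 = 3.1296
beam 4: φ=45°, α=30°
  direction (0.8660, 0.5000); cell (4,1); t to first gridline: x 0.6004, y 0.3800 (then +1.1547 / +2.0000)
    (4,2) via y @ 0.3800
    (5,2) via x @ 0.6004
    (6,2) via x @ 1.7551
    (6,3) via y @ 2.3800  # hit
  → r_4 = 2.3800
beam 5: φ=90°, α=75°
  direction (0.2588, 0.9659); cell (4,1); t to first gridline: x 2.0091, y 0.1967 (then +3.8637 / +1.0353)
    (4,2) via y @ 0.1967
    (4,3) via y @ 1.2320
    (5,3) via x @ 2.0091
    (5,4) via y @ 2.2673
    (5,5) via y @ 3.3025
    (5,6) via y @ 4.3378  # hit
  → r_5 = 4.3378

ranges = [0.8386, 0.9353, 3.1296, 2.3800, 4.3378]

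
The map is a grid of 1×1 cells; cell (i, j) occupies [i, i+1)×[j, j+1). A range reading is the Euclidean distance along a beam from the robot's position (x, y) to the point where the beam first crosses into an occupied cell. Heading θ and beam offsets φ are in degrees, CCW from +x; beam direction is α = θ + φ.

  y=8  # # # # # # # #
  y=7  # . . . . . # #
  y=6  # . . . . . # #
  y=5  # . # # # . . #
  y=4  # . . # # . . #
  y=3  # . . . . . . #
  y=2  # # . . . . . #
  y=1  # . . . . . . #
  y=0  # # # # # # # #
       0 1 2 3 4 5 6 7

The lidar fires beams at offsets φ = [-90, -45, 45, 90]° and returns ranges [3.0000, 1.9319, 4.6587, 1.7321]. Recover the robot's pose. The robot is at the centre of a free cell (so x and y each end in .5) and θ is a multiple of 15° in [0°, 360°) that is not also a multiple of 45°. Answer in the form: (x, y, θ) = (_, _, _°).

The pose lattice has 34·16 = 544 candidates. Test each by forward raycasting.
  (4.5, 1.5, 330°): beam 1 = 0.5774 ≠ 3.0000 ✗
  (3.5, 2.5, 240°): beam 1 = 2.8868 ≠ 3.0000 ✗
  (2.5, 7.5, 345°): beam 1 = 1.5529 ≠ 3.0000 ✗
  (2.5, 7.5, 240°): beam 1 = 1.0000 ≠ 3.0000 ✗
  (5.5, 3.5, 150°): beam 1 = 2.8868 ≠ 3.0000 ✗
  …
  (5.5, 2.5, 150°): r_1=3.0000, r_2=1.9319, r_3=4.6587, r_4=1.7321 — all match ✓
Only this pose fits every beam.

(x, y, θ) = (5.5, 2.5, 150°)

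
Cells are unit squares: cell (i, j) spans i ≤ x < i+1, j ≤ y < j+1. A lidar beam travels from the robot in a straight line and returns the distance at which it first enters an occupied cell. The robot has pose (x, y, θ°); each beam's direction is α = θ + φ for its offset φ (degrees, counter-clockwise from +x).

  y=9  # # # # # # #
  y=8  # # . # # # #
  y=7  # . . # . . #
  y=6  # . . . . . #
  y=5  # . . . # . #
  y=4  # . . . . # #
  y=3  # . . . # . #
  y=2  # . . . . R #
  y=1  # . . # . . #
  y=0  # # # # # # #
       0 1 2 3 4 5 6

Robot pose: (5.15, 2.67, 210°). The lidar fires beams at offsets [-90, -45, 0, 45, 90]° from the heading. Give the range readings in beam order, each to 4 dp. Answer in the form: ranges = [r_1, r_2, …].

ranges = [0.3811, 4.2964, 1.3400, 1.7289, 1.7000]

beam 1: φ=-90°, α=120°
  direction (-0.5000, 0.8660); cell (5,2); t to first gridline: x 0.3000, y 0.3811 (then +2.0000 / +1.1547)
    (4,2) via x @ 0.3000
    (4,3) via y @ 0.3811  # hit
  → r_1 = 0.3811
beam 2: φ=-45°, α=165°
  direction (-0.9659, 0.2588); cell (5,2); t to first gridline: x 0.1553, y 1.2750 (then +1.0353 / +3.8637)
    (4,2) via x @ 0.1553
    (3,2) via x @ 1.1906
    (3,3) via y @ 1.2750
    (2,3) via x @ 2.2258
    (1,3) via x @ 3.2611
    (0,3) via x @ 4.2964  # hit
  → r_2 = 4.2964
beam 3: φ=0°, α=210°
  direction (-0.8660, -0.5000); cell (5,2); t to first gridline: x 0.1732, y 1.3400 (then +1.1547 / +2.0000)
    (4,2) via x @ 0.1732
    (3,2) via x @ 1.3279
    (3,1) via y @ 1.3400  # hit
  → r_3 = 1.3400
beam 4: φ=45°, α=255°
  direction (-0.2588, -0.9659); cell (5,2); t to first gridline: x 0.5796, y 0.6936 (then +3.8637 / +1.0353)
    (4,2) via x @ 0.5796
    (4,1) via y @ 0.6936
    (4,0) via y @ 1.7289  # hit
  → r_4 = 1.7289
beam 5: φ=90°, α=300°
  direction (0.5000, -0.8660); cell (5,2); t to first gridline: x 1.7000, y 0.7736 (then +2.0000 / +1.1547)
    (5,1) via y @ 0.7736
    (6,1) via x @ 1.7000  # hit
  → r_5 = 1.7000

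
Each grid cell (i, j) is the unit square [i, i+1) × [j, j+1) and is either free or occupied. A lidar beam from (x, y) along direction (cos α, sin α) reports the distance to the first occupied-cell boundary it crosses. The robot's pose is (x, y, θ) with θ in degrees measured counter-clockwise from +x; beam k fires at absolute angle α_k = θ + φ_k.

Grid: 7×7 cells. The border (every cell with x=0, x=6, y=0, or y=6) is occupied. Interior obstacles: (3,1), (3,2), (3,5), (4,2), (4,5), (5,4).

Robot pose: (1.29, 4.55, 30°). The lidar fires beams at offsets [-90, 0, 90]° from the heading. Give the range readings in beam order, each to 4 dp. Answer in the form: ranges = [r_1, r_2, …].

ranges = [3.4200, 1.9745, 0.5800]

beam 1: φ=-90°, α=300°
  dir = (cos 300°, sin 300°) = (0.5000, -0.8660); from cell (1,4)
  next x-line at t=1.4200, next y-line at t=0.6351; Δt_x=2.0000, Δt_y=1.1547
    y: enter (1,3) at t=0.6351
    x: enter (2,3) at t=1.4200
    y: enter (2,2) at t=1.7898
    y: enter (2,1) at t=2.9445
    x: enter (3,1) at t=3.4200 ← occupied
  → r_1 = 3.4200
beam 2: φ=0°, α=30°
  dir = (cos 30°, sin 30°) = (0.8660, 0.5000); from cell (1,4)
  next x-line at t=0.8198, next y-line at t=0.9000; Δt_x=1.1547, Δt_y=2.0000
    x: enter (2,4) at t=0.8198
    y: enter (2,5) at t=0.9000
    x: enter (3,5) at t=1.9745 ← occupied
  → r_2 = 1.9745
beam 3: φ=90°, α=120°
  dir = (cos 120°, sin 120°) = (-0.5000, 0.8660); from cell (1,4)
  next x-line at t=0.5800, next y-line at t=0.5196; Δt_x=2.0000, Δt_y=1.1547
    y: enter (1,5) at t=0.5196
    x: enter (0,5) at t=0.5800 ← occupied
  → r_3 = 0.5800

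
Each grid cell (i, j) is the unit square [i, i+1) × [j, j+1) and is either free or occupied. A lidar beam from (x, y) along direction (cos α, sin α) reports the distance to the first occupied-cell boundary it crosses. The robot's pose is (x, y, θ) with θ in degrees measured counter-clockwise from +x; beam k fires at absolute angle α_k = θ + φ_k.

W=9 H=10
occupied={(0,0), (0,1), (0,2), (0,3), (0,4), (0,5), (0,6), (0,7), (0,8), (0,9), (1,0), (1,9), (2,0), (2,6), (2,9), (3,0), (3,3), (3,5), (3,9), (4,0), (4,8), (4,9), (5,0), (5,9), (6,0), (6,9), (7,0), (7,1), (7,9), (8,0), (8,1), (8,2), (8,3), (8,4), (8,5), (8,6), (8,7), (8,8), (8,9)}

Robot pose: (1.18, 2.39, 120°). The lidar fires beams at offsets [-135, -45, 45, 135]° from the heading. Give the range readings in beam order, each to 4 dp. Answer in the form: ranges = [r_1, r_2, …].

ranges = [5.3705, 3.7373, 0.1863, 0.6955]

beam 1: φ=-135°, α=345°
  direction (0.9659, -0.2588); cell (1,2); t to first gridline: x 0.8489, y 1.5068 (then +1.0353 / +3.8637)
    (2,2) via x @ 0.8489
    (2,1) via y @ 1.5068
    (3,1) via x @ 1.8842
    (4,1) via x @ 2.9195
    (5,1) via x @ 3.9548
    (6,1) via x @ 4.9900
    (6,0) via y @ 5.3705  # hit
  → r_1 = 5.3705
beam 2: φ=-45°, α=75°
  direction (0.2588, 0.9659); cell (1,2); t to first gridline: x 3.1682, y 0.6315 (then +3.8637 / +1.0353)
    (1,3) via y @ 0.6315
    (1,4) via y @ 1.6668
    (1,5) via y @ 2.7021
    (2,5) via x @ 3.1682
    (2,6) via y @ 3.7373  # hit
  → r_2 = 3.7373
beam 3: φ=45°, α=165°
  direction (-0.9659, 0.2588); cell (1,2); t to first gridline: x 0.1863, y 2.3569 (then +1.0353 / +3.8637)
    (0,2) via x @ 0.1863  # hit
  → r_3 = 0.1863
beam 4: φ=135°, α=255°
  direction (-0.2588, -0.9659); cell (1,2); t to first gridline: x 0.6955, y 0.4038 (then +3.8637 / +1.0353)
    (1,1) via y @ 0.4038
    (0,1) via x @ 0.6955  # hit
  → r_4 = 0.6955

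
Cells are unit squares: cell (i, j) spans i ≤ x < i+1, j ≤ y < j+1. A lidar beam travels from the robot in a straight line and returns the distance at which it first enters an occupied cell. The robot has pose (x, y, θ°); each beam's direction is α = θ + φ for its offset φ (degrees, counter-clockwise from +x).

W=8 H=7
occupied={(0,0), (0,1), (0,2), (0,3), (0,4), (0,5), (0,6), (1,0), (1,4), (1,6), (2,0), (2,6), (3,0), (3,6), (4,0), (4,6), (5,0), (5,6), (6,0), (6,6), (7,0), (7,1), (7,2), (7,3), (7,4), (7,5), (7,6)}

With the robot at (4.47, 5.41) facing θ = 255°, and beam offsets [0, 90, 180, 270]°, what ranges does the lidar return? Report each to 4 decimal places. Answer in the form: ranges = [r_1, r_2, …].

beam 1: φ=0°, α=255°
  direction (-0.2588, -0.9659); cell (4,5); t to first gridline: x 1.8159, y 0.4245 (then +3.8637 / +1.0353)
    (4,4) via y @ 0.4245
    (4,3) via y @ 1.4597
    (3,3) via x @ 1.8159
    (3,2) via y @ 2.4950
    (3,1) via y @ 3.5303
    (3,0) via y @ 4.5656  # hit
  → r_1 = 4.5656
beam 2: φ=90°, α=345°
  direction (0.9659, -0.2588); cell (4,5); t to first gridline: x 0.5487, y 1.5841 (then +1.0353 / +3.8637)
    (5,5) via x @ 0.5487
    (6,5) via x @ 1.5840
    (6,4) via y @ 1.5841
    (7,4) via x @ 2.6192  # hit
  → r_2 = 2.6192
beam 3: φ=180°, α=75°
  direction (0.2588, 0.9659); cell (4,5); t to first gridline: x 2.0478, y 0.6108 (then +3.8637 / +1.0353)
    (4,6) via y @ 0.6108  # hit
  → r_3 = 0.6108
beam 4: φ=270°, α=165°
  direction (-0.9659, 0.2588); cell (4,5); t to first gridline: x 0.4866, y 2.2796 (then +1.0353 / +3.8637)
    (3,5) via x @ 0.4866
    (2,5) via x @ 1.5219
    (2,6) via y @ 2.2796  # hit
  → r_4 = 2.2796

ranges = [4.5656, 2.6192, 0.6108, 2.2796]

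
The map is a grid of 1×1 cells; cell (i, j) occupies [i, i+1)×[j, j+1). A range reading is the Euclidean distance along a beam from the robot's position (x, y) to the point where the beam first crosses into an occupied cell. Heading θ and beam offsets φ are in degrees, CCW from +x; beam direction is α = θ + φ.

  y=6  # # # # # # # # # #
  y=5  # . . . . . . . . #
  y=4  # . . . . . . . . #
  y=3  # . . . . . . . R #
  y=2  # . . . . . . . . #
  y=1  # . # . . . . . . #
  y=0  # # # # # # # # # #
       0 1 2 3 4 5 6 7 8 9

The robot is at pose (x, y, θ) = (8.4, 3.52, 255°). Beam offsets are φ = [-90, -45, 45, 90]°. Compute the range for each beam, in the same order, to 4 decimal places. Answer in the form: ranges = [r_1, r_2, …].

beam 1: φ=-90°, α=165°
  d=(-0.9659,0.2588)  start (8,3)  tX=0.4141 tY=1.8546  stride 1/|dx|=1.0353 1/|dy|=3.8637
    cross x-line → (7,3), t=0.4141
    cross x-line → (6,3), t=1.4494
    cross y-line → (6,4), t=1.8546
    cross x-line → (5,4), t=2.4847
    cross x-line → (4,4), t=3.5199
    cross x-line → (3,4), t=4.5552
    cross x-line → (2,4), t=5.5905
    cross y-line → (2,5), t=5.7183
    cross x-line → (1,5), t=6.6258
    cross x-line → (0,5), t=7.6610 (wall)
  → r_1 = 7.6610
beam 2: φ=-45°, α=210°
  d=(-0.8660,-0.5000)  start (8,3)  tX=0.4619 tY=1.0400  stride 1/|dx|=1.1547 1/|dy|=2.0000
    cross x-line → (7,3), t=0.4619
    cross y-line → (7,2), t=1.0400
    cross x-line → (6,2), t=1.6166
    cross x-line → (5,2), t=2.7713
    cross y-line → (5,1), t=3.0400
    cross x-line → (4,1), t=3.9260
    cross y-line → (4,0), t=5.0400 (wall)
  → r_2 = 5.0400
beam 3: φ=45°, α=300°
  d=(0.5000,-0.8660)  start (8,3)  tX=1.2000 tY=0.6004  stride 1/|dx|=2.0000 1/|dy|=1.1547
    cross y-line → (8,2), t=0.6004
    cross x-line → (9,2), t=1.2000 (wall)
  → r_3 = 1.2000
beam 4: φ=90°, α=345°
  d=(0.9659,-0.2588)  start (8,3)  tX=0.6212 tY=2.0091  stride 1/|dx|=1.0353 1/|dy|=3.8637
    cross x-line → (9,3), t=0.6212 (wall)
  → r_4 = 0.6212

ranges = [7.6610, 5.0400, 1.2000, 0.6212]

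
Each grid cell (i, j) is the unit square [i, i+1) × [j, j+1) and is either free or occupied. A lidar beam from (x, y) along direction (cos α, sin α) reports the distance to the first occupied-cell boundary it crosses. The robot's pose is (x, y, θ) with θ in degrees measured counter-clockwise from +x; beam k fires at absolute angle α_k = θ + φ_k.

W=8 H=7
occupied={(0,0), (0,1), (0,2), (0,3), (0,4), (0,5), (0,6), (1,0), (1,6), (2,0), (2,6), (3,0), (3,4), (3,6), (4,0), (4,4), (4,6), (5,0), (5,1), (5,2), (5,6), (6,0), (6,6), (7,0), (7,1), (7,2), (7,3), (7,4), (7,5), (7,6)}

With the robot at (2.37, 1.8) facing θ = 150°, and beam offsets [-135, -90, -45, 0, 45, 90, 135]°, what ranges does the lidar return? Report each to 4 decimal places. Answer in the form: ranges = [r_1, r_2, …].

ranges = [2.7228, 2.5403, 4.3482, 1.5819, 1.4183, 0.9238, 0.8282]

beam 1: φ=-135°, α=15°
  direction (0.9659, 0.2588); cell (2,1); t to first gridline: x 0.6522, y 0.7727 (then +1.0353 / +3.8637)
    (3,1) via x @ 0.6522
    (3,2) via y @ 0.7727
    (4,2) via x @ 1.6875
    (5,2) via x @ 2.7228  # hit
  → r_1 = 2.7228
beam 2: φ=-90°, α=60°
  direction (0.5000, 0.8660); cell (2,1); t to first gridline: x 1.2600, y 0.2309 (then +2.0000 / +1.1547)
    (2,2) via y @ 0.2309
    (3,2) via x @ 1.2600
    (3,3) via y @ 1.3856
    (3,4) via y @ 2.5403  # hit
  → r_2 = 2.5403
beam 3: φ=-45°, α=105°
  direction (-0.2588, 0.9659); cell (2,1); t to first gridline: x 1.4296, y 0.2071 (then +3.8637 / +1.0353)
    (2,2) via y @ 0.2071
    (2,3) via y @ 1.2423
    (1,3) via x @ 1.4296
    (1,4) via y @ 2.2776
    (1,5) via y @ 3.3129
    (1,6) via y @ 4.3482  # hit
  → r_3 = 4.3482
beam 4: φ=0°, α=150°
  direction (-0.8660, 0.5000); cell (2,1); t to first gridline: x 0.4272, y 0.4000 (then +1.1547 / +2.0000)
    (2,2) via y @ 0.4000
    (1,2) via x @ 0.4272
    (0,2) via x @ 1.5819  # hit
  → r_4 = 1.5819
beam 5: φ=45°, α=195°
  direction (-0.9659, -0.2588); cell (2,1); t to first gridline: x 0.3831, y 3.0910 (then +1.0353 / +3.8637)
    (1,1) via x @ 0.3831
    (0,1) via x @ 1.4183  # hit
  → r_5 = 1.4183
beam 6: φ=90°, α=240°
  direction (-0.5000, -0.8660); cell (2,1); t to first gridline: x 0.7400, y 0.9238 (then +2.0000 / +1.1547)
    (1,1) via x @ 0.7400
    (1,0) via y @ 0.9238  # hit
  → r_6 = 0.9238
beam 7: φ=135°, α=285°
  direction (0.2588, -0.9659); cell (2,1); t to first gridline: x 2.4341, y 0.8282 (then +3.8637 / +1.0353)
    (2,0) via y @ 0.8282  # hit
  → r_7 = 0.8282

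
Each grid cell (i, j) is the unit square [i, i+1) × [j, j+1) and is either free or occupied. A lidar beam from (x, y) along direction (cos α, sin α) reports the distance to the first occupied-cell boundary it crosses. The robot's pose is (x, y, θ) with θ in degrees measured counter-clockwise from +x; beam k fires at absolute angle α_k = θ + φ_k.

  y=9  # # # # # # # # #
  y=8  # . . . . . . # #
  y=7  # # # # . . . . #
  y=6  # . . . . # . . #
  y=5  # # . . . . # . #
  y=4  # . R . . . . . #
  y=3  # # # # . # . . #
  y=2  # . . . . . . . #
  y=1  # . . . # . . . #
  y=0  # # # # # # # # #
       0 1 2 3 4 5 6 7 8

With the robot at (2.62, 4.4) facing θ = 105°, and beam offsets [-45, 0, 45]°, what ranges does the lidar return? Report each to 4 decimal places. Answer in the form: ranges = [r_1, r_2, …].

ranges = [5.3116, 2.6917, 1.2000]

beam 1: φ=-45°, α=60°
  dir = (cos 60°, sin 60°) = (0.5000, 0.8660); from cell (2,4)
  next x-line at t=0.7600, next y-line at t=0.6928; Δt_x=2.0000, Δt_y=1.1547
    y: enter (2,5) at t=0.6928
    x: enter (3,5) at t=0.7600
    y: enter (3,6) at t=1.8475
    x: enter (4,6) at t=2.7600
    y: enter (4,7) at t=3.0022
    y: enter (4,8) at t=4.1569
    x: enter (5,8) at t=4.7600
    y: enter (5,9) at t=5.3116 ← occupied
  → r_1 = 5.3116
beam 2: φ=0°, α=105°
  dir = (cos 105°, sin 105°) = (-0.2588, 0.9659); from cell (2,4)
  next x-line at t=2.3955, next y-line at t=0.6212; Δt_x=3.8637, Δt_y=1.0353
    y: enter (2,5) at t=0.6212
    y: enter (2,6) at t=1.6564
    x: enter (1,6) at t=2.3955
    y: enter (1,7) at t=2.6917 ← occupied
  → r_2 = 2.6917
beam 3: φ=45°, α=150°
  dir = (cos 150°, sin 150°) = (-0.8660, 0.5000); from cell (2,4)
  next x-line at t=0.7159, next y-line at t=1.2000; Δt_x=1.1547, Δt_y=2.0000
    x: enter (1,4) at t=0.7159
    y: enter (1,5) at t=1.2000 ← occupied
  → r_3 = 1.2000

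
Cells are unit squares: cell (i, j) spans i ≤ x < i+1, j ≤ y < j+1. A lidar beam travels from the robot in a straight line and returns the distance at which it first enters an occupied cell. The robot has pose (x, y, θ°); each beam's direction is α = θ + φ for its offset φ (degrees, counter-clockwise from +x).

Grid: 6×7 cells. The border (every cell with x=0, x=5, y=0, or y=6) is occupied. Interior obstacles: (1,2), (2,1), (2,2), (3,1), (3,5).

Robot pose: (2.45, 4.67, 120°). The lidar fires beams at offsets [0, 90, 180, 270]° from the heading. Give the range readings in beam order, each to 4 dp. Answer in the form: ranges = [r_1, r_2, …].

ranges = [1.5358, 1.6743, 3.0831, 0.6600]

beam 1: φ=0°, α=120°
  d=(-0.5000,0.8660)  start (2,4)  tX=0.9000 tY=0.3811  stride 1/|dx|=2.0000 1/|dy|=1.1547
    cross y-line → (2,5), t=0.3811
    cross x-line → (1,5), t=0.9000
    cross y-line → (1,6), t=1.5358 (wall)
  → r_1 = 1.5358
beam 2: φ=90°, α=210°
  d=(-0.8660,-0.5000)  start (2,4)  tX=0.5196 tY=1.3400  stride 1/|dx|=1.1547 1/|dy|=2.0000
    cross x-line → (1,4), t=0.5196
    cross y-line → (1,3), t=1.3400
    cross x-line → (0,3), t=1.6743 (wall)
  → r_2 = 1.6743
beam 3: φ=180°, α=300°
  d=(0.5000,-0.8660)  start (2,4)  tX=1.1000 tY=0.7736  stride 1/|dx|=2.0000 1/|dy|=1.1547
    cross y-line → (2,3), t=0.7736
    cross x-line → (3,3), t=1.1000
    cross y-line → (3,2), t=1.9283
    cross y-line → (3,1), t=3.0831 (wall)
  → r_3 = 3.0831
beam 4: φ=270°, α=30°
  d=(0.8660,0.5000)  start (2,4)  tX=0.6351 tY=0.6600  stride 1/|dx|=1.1547 1/|dy|=2.0000
    cross x-line → (3,4), t=0.6351
    cross y-line → (3,5), t=0.6600 (wall)
  → r_4 = 0.6600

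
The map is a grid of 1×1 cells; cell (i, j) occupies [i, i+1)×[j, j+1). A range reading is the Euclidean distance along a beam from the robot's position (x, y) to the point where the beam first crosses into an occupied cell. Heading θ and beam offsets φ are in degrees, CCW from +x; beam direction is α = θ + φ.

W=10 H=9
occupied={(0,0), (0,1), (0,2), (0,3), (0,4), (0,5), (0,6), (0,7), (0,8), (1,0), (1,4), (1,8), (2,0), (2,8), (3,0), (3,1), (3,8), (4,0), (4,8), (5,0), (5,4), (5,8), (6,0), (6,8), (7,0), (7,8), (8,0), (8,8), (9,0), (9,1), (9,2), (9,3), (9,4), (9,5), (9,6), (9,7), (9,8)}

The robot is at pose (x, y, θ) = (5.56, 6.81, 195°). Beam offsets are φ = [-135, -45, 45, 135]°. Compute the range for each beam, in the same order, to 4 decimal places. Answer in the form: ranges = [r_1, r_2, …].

ranges = [1.3741, 2.3800, 6.7088, 3.9722]

beam 1: φ=-135°, α=60°
  dir = (cos 60°, sin 60°) = (0.5000, 0.8660); from cell (5,6)
  next x-line at t=0.8800, next y-line at t=0.2194; Δt_x=2.0000, Δt_y=1.1547
    y: enter (5,7) at t=0.2194
    x: enter (6,7) at t=0.8800
    y: enter (6,8) at t=1.3741 ← occupied
  → r_1 = 1.3741
beam 2: φ=-45°, α=150°
  dir = (cos 150°, sin 150°) = (-0.8660, 0.5000); from cell (5,6)
  next x-line at t=0.6466, next y-line at t=0.3800; Δt_x=1.1547, Δt_y=2.0000
    y: enter (5,7) at t=0.3800
    x: enter (4,7) at t=0.6466
    x: enter (3,7) at t=1.8013
    y: enter (3,8) at t=2.3800 ← occupied
  → r_2 = 2.3800
beam 3: φ=45°, α=240°
  dir = (cos 240°, sin 240°) = (-0.5000, -0.8660); from cell (5,6)
  next x-line at t=1.1200, next y-line at t=0.9353; Δt_x=2.0000, Δt_y=1.1547
    y: enter (5,5) at t=0.9353
    x: enter (4,5) at t=1.1200
    y: enter (4,4) at t=2.0900
    x: enter (3,4) at t=3.1200
    y: enter (3,3) at t=3.2447
    y: enter (3,2) at t=4.3994
    x: enter (2,2) at t=5.1200
    y: enter (2,1) at t=5.5541
    y: enter (2,0) at t=6.7088 ← occupied
  → r_3 = 6.7088
beam 4: φ=135°, α=330°
  dir = (cos 330°, sin 330°) = (0.8660, -0.5000); from cell (5,6)
  next x-line at t=0.5081, next y-line at t=1.6200; Δt_x=1.1547, Δt_y=2.0000
    x: enter (6,6) at t=0.5081
    y: enter (6,5) at t=1.6200
    x: enter (7,5) at t=1.6628
    x: enter (8,5) at t=2.8175
    y: enter (8,4) at t=3.6200
    x: enter (9,4) at t=3.9722 ← occupied
  → r_4 = 3.9722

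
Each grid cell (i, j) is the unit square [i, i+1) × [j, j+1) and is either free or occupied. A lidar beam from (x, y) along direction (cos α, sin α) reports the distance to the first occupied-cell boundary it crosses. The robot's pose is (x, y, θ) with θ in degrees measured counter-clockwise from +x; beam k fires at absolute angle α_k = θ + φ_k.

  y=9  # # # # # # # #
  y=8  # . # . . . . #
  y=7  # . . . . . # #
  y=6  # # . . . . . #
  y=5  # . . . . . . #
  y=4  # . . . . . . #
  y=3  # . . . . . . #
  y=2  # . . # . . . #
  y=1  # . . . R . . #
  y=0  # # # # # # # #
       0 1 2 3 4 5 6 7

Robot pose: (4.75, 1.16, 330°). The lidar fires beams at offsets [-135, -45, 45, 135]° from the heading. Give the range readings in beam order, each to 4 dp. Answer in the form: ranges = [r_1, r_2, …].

ranges = [0.6182, 0.1656, 2.3294, 7.0813]

beam 1: φ=-135°, α=195°
  dir = (cos 195°, sin 195°) = (-0.9659, -0.2588); from cell (4,1)
  next x-line at t=0.7765, next y-line at t=0.6182; Δt_x=1.0353, Δt_y=3.8637
    y: enter (4,0) at t=0.6182 ← occupied
  → r_1 = 0.6182
beam 2: φ=-45°, α=285°
  dir = (cos 285°, sin 285°) = (0.2588, -0.9659); from cell (4,1)
  next x-line at t=0.9659, next y-line at t=0.1656; Δt_x=3.8637, Δt_y=1.0353
    y: enter (4,0) at t=0.1656 ← occupied
  → r_2 = 0.1656
beam 3: φ=45°, α=15°
  dir = (cos 15°, sin 15°) = (0.9659, 0.2588); from cell (4,1)
  next x-line at t=0.2588, next y-line at t=3.2455; Δt_x=1.0353, Δt_y=3.8637
    x: enter (5,1) at t=0.2588
    x: enter (6,1) at t=1.2941
    x: enter (7,1) at t=2.3294 ← occupied
  → r_3 = 2.3294
beam 4: φ=135°, α=105°
  dir = (cos 105°, sin 105°) = (-0.2588, 0.9659); from cell (4,1)
  next x-line at t=2.8978, next y-line at t=0.8696; Δt_x=3.8637, Δt_y=1.0353
    y: enter (4,2) at t=0.8696
    y: enter (4,3) at t=1.9049
    x: enter (3,3) at t=2.8978
    y: enter (3,4) at t=2.9402
    y: enter (3,5) at t=3.9755
    y: enter (3,6) at t=5.0107
    y: enter (3,7) at t=6.0460
    x: enter (2,7) at t=6.7615
    y: enter (2,8) at t=7.0813 ← occupied
  → r_4 = 7.0813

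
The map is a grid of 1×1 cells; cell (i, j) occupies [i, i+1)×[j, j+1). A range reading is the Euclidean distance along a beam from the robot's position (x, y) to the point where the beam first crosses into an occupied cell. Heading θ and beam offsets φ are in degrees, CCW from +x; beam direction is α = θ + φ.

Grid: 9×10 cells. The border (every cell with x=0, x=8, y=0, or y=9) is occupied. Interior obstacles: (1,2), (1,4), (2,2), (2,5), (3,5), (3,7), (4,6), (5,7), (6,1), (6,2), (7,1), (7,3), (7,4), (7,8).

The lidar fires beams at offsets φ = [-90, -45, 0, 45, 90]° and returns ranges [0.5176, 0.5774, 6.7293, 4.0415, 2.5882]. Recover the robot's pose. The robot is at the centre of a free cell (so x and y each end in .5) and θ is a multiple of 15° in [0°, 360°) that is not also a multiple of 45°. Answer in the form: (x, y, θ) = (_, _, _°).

(x, y, θ) = (5.5, 1.5, 75°)

Enumerate (i+0.5, j+0.5, θ) over the 42 free cells and 16 admissible headings. For each, cast all 5 beams and compare to the given ranges.
  (6.5, 3.5, 120°): beam 1 = 0.5774 ≠ 0.5176 ✗
  (5.5, 1.5, 165°): beam 1 = 6.7293 ≠ 0.5176 ✗
  (4.5, 7.5, 105°): beam 2 = 1.7321 ≠ 0.5774 ✗
  (1.5, 6.5, 195°): beam 1 = 1.9319 ≠ 0.5176 ✗
  …
  (5.5, 1.5, 75°): r_1=0.5176, r_2=0.5774, r_3=6.7293, r_4=4.0415, r_5=2.5882 — all match ✓
Only this pose fits every beam.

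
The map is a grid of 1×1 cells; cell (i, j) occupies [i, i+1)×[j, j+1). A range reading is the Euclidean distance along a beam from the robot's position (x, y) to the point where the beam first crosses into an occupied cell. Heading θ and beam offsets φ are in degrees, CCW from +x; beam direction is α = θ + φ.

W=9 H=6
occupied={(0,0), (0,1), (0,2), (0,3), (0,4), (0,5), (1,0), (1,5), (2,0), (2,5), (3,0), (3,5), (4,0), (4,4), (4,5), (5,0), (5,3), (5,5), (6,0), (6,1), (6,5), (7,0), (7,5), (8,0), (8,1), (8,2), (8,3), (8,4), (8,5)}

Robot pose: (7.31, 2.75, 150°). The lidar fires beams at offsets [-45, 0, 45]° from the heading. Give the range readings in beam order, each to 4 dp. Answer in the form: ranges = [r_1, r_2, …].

beam 1: φ=-45°, α=105°
  cosα=-0.2588 sinα=0.9659 | (7,2) | tMaxX 1.1977 tMaxY 0.2588 | tΔX 3.8637 tΔY 1.0353
    t=0.2588 [y] (7,3)
    t=1.1977 [x] (6,3)
    t=1.2941 [y] (6,4)
    t=2.3294 [y] (6,5) — stop
  → r_1 = 2.3294
beam 2: φ=0°, α=150°
  cosα=-0.8660 sinα=0.5000 | (7,2) | tMaxX 0.3580 tMaxY 0.5000 | tΔX 1.1547 tΔY 2.0000
    t=0.3580 [x] (6,2)
    t=0.5000 [y] (6,3)
    t=1.5127 [x] (5,3) — stop
  → r_2 = 1.5127
beam 3: φ=45°, α=195°
  cosα=-0.9659 sinα=-0.2588 | (7,2) | tMaxX 0.3209 tMaxY 2.8978 | tΔX 1.0353 tΔY 3.8637
    t=0.3209 [x] (6,2)
    t=1.3562 [x] (5,2)
    t=2.3915 [x] (4,2)
    t=2.8978 [y] (4,1)
    t=3.4268 [x] (3,1)
    t=4.4620 [x] (2,1)
    t=5.4973 [x] (1,1)
    t=6.5326 [x] (0,1) — stop
  → r_3 = 6.5326

ranges = [2.3294, 1.5127, 6.5326]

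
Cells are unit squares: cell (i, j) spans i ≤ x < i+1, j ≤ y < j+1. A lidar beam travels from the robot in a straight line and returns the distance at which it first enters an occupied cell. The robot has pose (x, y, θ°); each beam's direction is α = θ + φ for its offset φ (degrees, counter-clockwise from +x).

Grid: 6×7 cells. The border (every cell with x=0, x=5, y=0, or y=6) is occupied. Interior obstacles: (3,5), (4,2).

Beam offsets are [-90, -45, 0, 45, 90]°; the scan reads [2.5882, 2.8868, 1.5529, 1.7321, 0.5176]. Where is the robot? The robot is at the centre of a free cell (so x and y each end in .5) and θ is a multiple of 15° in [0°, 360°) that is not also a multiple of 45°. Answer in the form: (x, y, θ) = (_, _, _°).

(x, y, θ) = (3.5, 2.5, 255°)

The pose lattice has 18·16 = 288 candidates. Test each by forward raycasting.
  (3.5, 4.5, 240°): beam 1 = 2.8868 ≠ 2.5882 ✗
  (3.5, 3.5, 255°): beam 3 = 2.5882 ≠ 1.5529 ✗
  (1.5, 3.5, 345°): beam 1 = 1.9319 ≠ 2.5882 ✗
  …
  (3.5, 2.5, 255°): r_1=2.5882, r_2=2.8868, r_3=1.5529, r_4=1.7321, r_5=0.5176 — all match ✓
Only this pose fits every beam.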